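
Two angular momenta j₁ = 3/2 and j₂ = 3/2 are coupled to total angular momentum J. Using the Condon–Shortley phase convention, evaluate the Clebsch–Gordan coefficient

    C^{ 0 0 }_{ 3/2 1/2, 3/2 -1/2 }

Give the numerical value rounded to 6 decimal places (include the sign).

−√(1/4) ≈ -0.500000

√[1·3!0!0!/4! · 2!1!1!2!0!0!] = √(1)
  +(−1)^1/∏(1,2,0,0,0,0)! = -1/2  (running -1/2)
⟨..|..⟩ = √(1)·(-1/2) = -0.500000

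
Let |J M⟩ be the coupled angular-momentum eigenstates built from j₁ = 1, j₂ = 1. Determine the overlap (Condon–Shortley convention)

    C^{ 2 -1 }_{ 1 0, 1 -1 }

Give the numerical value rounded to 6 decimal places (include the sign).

√[5·0!2!2!/5! · 1!1!0!2!1!3!] = √(2)
  +(−1)^0/∏(0,0,1,0,1,2)! = 1/2  (running 1/2)
⟨..|..⟩ = √(2)·(1/2) = +0.707107

+√(1/2) = +0.707107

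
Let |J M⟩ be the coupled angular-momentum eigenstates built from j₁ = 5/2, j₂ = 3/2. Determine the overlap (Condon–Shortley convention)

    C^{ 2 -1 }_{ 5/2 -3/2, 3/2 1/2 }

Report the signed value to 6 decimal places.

triangle: 2!×3!×1!/7! = 12/5040
(j±m)!: 1!×4!×2!×1!×1!×3! = 288
prefactor² = (2J+1)×Δ×N² = 24/7
  k=1: −1/(1!×1!×3!×1!×0!×0!) = -1/6
  k=2: +1/(2!×0!×2!×0!×1!×1!) = 1/4
Σ = 1/12  ⇒  CG² = 24/7×1/12² = 1/42
CG = +√(1/42) = +0.154303

+√(1/42) = +0.154303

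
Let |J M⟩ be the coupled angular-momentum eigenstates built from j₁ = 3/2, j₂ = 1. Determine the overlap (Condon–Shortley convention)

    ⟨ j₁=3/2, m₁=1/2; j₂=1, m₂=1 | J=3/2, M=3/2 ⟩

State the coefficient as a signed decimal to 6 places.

triangle: 1!*2!*1!/5! = 2/120
(j±m)!: 2!*1!*2!*0!*3!*0! = 24
prefactor² = (2J+1)*Δ*N² = 8/5
  k=1: −1/(1!*0!*0!*1!*2!*0!) = -1/2
Σ = -1/2  ⇒  CG² = 8/5*(-1/2)² = 2/5
CG = −√(2/5) = -0.632456

−√(2/5) ≈ -0.632456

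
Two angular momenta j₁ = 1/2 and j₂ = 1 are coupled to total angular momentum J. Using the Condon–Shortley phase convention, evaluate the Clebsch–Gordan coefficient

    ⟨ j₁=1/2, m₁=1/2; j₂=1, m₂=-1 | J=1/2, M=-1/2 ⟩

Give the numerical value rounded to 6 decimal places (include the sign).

triangle: 1!×0!×1!/3! = 1/6
(j±m)!: 1!×0!×0!×2!×0!×1! = 2
prefactor² = (2J+1)×Δ×N² = 2/3
  k=0: +1/(0!×1!×0!×0!×0!×1!) = 1
Σ = 1  ⇒  CG² = 2/3×1² = 2/3
CG = +√(2/3) = +0.816497

+0.816497  (= +√(2/3))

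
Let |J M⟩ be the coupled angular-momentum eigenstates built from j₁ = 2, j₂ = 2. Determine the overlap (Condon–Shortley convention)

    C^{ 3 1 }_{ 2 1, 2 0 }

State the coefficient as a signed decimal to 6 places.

+√(1/5) ≈ +0.447214

j₁+j₂−J=1  J+j₁−j₂=3  J−j₁+j₂=3  j₁+j₂+J+1=8
(j₁±m₁, j₂±m₂, J±M) = (3,1,2,2,4,2)
P² = 36/5
sum k=0..1:
  [0] +1/4 = 1/4
  [1] −1/12 = -1/12
S = 1/6
C² = P²·S² = 1/5 ; C = +0.447214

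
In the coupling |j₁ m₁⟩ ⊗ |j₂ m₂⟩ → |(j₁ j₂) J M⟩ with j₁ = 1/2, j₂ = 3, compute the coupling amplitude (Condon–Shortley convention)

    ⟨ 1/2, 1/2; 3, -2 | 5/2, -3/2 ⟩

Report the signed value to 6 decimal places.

triangle: 1!×0!×5!/7! = 120/5040
(j±m)!: 1!×0!×1!×5!×1!×4! = 2880
prefactor² = (2J+1)×Δ×N² = 2880/7
  k=0: +1/(0!×1!×0!×1!×0!×4!) = 1/24
Σ = 1/24  ⇒  CG² = 2880/7×1/24² = 5/7
CG = +√(5/7) = +0.845154

+√(5/7) ≈ +0.845154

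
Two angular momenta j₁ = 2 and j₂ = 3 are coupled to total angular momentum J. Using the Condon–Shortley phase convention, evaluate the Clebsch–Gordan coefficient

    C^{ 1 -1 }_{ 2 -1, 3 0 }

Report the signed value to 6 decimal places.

j₁+j₂−J=4  J+j₁−j₂=0  J−j₁+j₂=2  j₁+j₂+J+1=7
(j₁±m₁, j₂±m₂, J±M) = (1,3,3,3,0,2)
P² = 432/35
sum k=3..3:
  [3] −1/12 = -1/12
S = -1/12
C² = P²·S² = 3/35 ; C = -0.292770

-0.292770  (= −√(3/35))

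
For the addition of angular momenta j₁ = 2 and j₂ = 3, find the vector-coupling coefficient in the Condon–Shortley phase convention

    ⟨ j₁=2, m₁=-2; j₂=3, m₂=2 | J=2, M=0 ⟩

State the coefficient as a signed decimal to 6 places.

triangle: 3!*1!*3!/8! = 36/40320
(j±m)!: 0!*4!*5!*1!*2!*2! = 11520
prefactor² = (2J+1)*Δ*N² = 360/7
  k=3: −1/(3!*0!*1!*2!*0!*1!) = -1/12
Σ = -1/12  ⇒  CG² = 360/7*(-1/12)² = 5/14
CG = −√(5/14) = -0.597614

−√(5/14) ≈ -0.597614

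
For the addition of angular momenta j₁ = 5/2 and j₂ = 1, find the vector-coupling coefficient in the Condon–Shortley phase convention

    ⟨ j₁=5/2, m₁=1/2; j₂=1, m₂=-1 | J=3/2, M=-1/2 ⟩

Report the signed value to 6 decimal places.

+0.447214  (= +√(1/5))

j₁+j₂−J=2  J+j₁−j₂=3  J−j₁+j₂=0  j₁+j₂+J+1=6
(j₁±m₁, j₂±m₂, J±M) = (3,2,0,2,1,2)
P² = 16/5
sum k=0..0:
  [0] +1/4 = 1/4
S = 1/4
C² = P²·S² = 1/5 ; C = +0.447214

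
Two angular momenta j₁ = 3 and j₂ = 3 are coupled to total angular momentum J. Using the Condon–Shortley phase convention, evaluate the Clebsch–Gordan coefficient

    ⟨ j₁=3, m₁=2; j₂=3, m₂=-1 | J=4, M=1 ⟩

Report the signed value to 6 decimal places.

+0.455842  (= +√(16/77))

triangle: 2!*4!*4!/11! = 1152/39916800
(j±m)!: 5!*1!*2!*4!*5!*3! = 4147200
prefactor² = (2J+1)*Δ*N² = 82944/77
  k=0: +1/(0!*2!*1!*2!*3!*2!) = 1/48
  k=1: −1/(1!*1!*0!*1!*4!*3!) = -1/144
Σ = 1/72  ⇒  CG² = 82944/77*1/72² = 16/77
CG = +√(16/77) = +0.455842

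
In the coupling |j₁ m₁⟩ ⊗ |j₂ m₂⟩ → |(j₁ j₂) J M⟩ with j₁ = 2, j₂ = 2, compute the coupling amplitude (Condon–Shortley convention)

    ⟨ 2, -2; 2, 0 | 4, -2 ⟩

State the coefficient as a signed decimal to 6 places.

+√(3/14) ≈ +0.462910

√[9·0!4!4!/9! · 0!4!2!2!2!6!] = √(13824/7)
  +(−1)^0/∏(0,0,4,2,0,2)! = 1/96  (running 1/96)
⟨..|..⟩ = √(13824/7)·(1/96) = +0.462910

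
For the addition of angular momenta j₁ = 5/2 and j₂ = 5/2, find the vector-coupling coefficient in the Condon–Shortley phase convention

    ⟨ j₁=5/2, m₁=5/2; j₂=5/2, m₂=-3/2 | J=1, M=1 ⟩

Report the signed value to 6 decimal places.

+√(1/7) = +0.377964

triangle: 4!×1!×1!/7! = 24/5040
(j±m)!: 5!×0!×1!×4!×2!×0! = 5760
prefactor² = (2J+1)×Δ×N² = 576/7
  k=0: +1/(0!×4!×0!×1!×1!×0!) = 1/24
Σ = 1/24  ⇒  CG² = 576/7×1/24² = 1/7
CG = +√(1/7) = +0.377964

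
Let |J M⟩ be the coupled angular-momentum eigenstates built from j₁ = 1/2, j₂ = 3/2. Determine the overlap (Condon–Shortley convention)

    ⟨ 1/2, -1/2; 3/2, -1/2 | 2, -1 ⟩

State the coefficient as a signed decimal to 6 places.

+√(3/4) ≈ +0.866025

triangle: 0!*1!*3!/5! = 6/120
(j±m)!: 0!*1!*1!*2!*1!*3! = 12
prefactor² = (2J+1)*Δ*N² = 3
  k=0: +1/(0!*0!*1!*1!*0!*2!) = 1/2
Σ = 1/2  ⇒  CG² = 3*1/2² = 3/4
CG = +√(3/4) = +0.866025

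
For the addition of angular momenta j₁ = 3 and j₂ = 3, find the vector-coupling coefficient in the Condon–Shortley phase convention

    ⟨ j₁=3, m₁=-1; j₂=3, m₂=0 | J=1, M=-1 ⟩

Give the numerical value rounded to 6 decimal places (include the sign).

triangle: 5!*1!*1!/8! = 120/40320
(j±m)!: 2!*4!*3!*3!*0!*2! = 3456
prefactor² = (2J+1)*Δ*N² = 216/7
  k=3: −1/(3!*2!*1!*0!*0!*1!) = -1/12
Σ = -1/12  ⇒  CG² = 216/7*(-1/12)² = 3/14
CG = −√(3/14) = -0.462910

−√(3/14) ≈ -0.462910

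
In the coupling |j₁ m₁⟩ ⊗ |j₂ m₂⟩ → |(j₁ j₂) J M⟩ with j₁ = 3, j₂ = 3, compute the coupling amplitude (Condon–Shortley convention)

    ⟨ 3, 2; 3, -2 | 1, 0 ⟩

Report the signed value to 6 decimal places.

-0.377964  (= −√(1/7))

√[3·5!1!1!/8! · 5!1!1!5!1!1!] = √(900/7)
  +(−1)^0/∏(0,5,1,1,0,0)! = 1/120  (running 1/120)
  +(−1)^1/∏(1,4,0,0,1,1)! = -1/24  (running -1/30)
⟨..|..⟩ = √(900/7)·(-1/30) = -0.377964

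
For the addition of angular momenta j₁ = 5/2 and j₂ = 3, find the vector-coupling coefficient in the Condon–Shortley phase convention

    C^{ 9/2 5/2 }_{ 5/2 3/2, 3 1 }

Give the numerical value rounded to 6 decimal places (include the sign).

triangle: 1!*4!*5!/11! = 2880/39916800
(j±m)!: 4!*1!*4!*2!*7!*2! = 11612160
prefactor² = (2J+1)*Δ*N² = 92160/11
  k=0: +1/(0!*1!*1!*4!*3!*1!) = 1/144
  k=1: −1/(1!*0!*0!*3!*4!*2!) = -1/288
Σ = 1/288  ⇒  CG² = 92160/11*1/288² = 10/99
CG = +√(10/99) = +0.317821

+0.317821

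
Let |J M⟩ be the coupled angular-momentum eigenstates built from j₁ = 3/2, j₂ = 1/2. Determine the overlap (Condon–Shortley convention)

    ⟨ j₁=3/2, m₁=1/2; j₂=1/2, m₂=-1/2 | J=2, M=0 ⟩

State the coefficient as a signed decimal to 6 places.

√[5·0!3!1!/5! · 2!1!0!1!2!2!] = √(2)
  +(−1)^0/∏(0,0,1,0,2,1)! = 1/2  (running 1/2)
⟨..|..⟩ = √(2)·(1/2) = +0.707107

+0.707107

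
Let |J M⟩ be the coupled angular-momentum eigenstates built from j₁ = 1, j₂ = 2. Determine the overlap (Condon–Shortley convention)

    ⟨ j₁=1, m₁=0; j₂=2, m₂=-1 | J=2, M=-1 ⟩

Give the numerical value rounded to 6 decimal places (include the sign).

+√(1/6) ≈ +0.408248

triangle: 1!*1!*3!/6! = 6/720
(j±m)!: 1!*1!*1!*3!*1!*3! = 36
prefactor² = (2J+1)*Δ*N² = 3/2
  k=0: +1/(0!*1!*1!*1!*0!*2!) = 1/2
  k=1: −1/(1!*0!*0!*0!*1!*3!) = -1/6
Σ = 1/3  ⇒  CG² = 3/2*1/3² = 1/6
CG = +√(1/6) = +0.408248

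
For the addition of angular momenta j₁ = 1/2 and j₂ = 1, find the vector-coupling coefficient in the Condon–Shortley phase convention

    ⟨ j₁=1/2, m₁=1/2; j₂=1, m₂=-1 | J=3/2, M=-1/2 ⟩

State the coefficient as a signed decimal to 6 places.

+0.577350  (= +√(1/3))

√[4·0!1!2!/4! · 1!0!0!2!1!2!] = √(4/3)
  +(−1)^0/∏(0,0,0,0,1,2)! = 1/2  (running 1/2)
⟨..|..⟩ = √(4/3)·(1/2) = +0.577350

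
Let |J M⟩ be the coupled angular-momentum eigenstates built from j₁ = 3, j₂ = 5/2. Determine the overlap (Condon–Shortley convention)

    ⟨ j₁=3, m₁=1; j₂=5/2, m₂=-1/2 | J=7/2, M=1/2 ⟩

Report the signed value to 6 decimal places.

j₁+j₂−J=2  J+j₁−j₂=4  J−j₁+j₂=3  j₁+j₂+J+1=10
(j₁±m₁, j₂±m₂, J±M) = (4,2,2,3,4,3)
P² = 9216/175
sum k=0..2:
  [0] +1/16 = 1/16
  [1] −1/12 = -1/12
  [2] +1/288 = 1/288
S = -5/288
C² = P²·S² = 1/63 ; C = -0.125988

-0.125988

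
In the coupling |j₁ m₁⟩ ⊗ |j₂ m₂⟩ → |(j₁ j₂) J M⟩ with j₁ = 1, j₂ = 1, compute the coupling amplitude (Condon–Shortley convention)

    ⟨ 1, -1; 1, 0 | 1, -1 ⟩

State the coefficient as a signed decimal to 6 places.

triangle: 1!*1!*1!/4! = 1/24
(j±m)!: 0!*2!*1!*1!*0!*2! = 4
prefactor² = (2J+1)*Δ*N² = 1/2
  k=1: −1/(1!*0!*1!*0!*0!*1!) = -1
Σ = -1  ⇒  CG² = 1/2*(-1)² = 1/2
CG = −√(1/2) = -0.707107

-0.707107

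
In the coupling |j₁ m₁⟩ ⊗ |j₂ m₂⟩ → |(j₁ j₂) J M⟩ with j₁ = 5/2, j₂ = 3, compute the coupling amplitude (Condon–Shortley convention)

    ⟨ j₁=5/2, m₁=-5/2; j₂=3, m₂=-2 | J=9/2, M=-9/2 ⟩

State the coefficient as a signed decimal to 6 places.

-0.674200

j₁+j₂−J=1  J+j₁−j₂=4  J−j₁+j₂=5  j₁+j₂+J+1=11
(j₁±m₁, j₂±m₂, J±M) = (0,5,1,5,0,9)
P² = 41472000/11
sum k=1..1:
  [1] −1/2880 = -1/2880
S = -1/2880
C² = P²·S² = 5/11 ; C = -0.674200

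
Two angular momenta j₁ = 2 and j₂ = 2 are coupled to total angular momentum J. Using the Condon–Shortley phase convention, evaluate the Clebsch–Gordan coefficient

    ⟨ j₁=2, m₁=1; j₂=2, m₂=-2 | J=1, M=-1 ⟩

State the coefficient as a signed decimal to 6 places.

j₁+j₂−J=3  J+j₁−j₂=1  J−j₁+j₂=1  j₁+j₂+J+1=6
(j₁±m₁, j₂±m₂, J±M) = (3,1,0,4,0,2)
P² = 36/5
sum k=0..0:
  [0] +1/6 = 1/6
S = 1/6
C² = P²·S² = 1/5 ; C = +0.447214

+√(1/5) = +0.447214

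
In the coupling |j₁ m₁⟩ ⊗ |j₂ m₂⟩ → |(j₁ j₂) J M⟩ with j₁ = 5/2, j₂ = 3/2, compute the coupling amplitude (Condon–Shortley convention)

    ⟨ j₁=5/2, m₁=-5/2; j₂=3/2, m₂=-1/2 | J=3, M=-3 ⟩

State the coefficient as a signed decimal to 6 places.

−√(5/8) ≈ -0.790569

triangle: 1!·4!·2!/8! = 48/40320
(j±m)!: 0!·5!·1!·2!·0!·6! = 172800
prefactor² = (2J+1)·Δ·N² = 1440
  k=1: −1/(1!·0!·4!·0!·0!·2!) = -1/48
Σ = -1/48  ⇒  CG² = 1440·(-1/48)² = 5/8
CG = −√(5/8) = -0.790569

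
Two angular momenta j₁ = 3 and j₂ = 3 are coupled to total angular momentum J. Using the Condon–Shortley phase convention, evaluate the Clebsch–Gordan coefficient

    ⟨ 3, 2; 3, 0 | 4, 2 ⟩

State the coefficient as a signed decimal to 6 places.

+0.139573  (= +√(3/154))

j₁+j₂−J=2  J+j₁−j₂=4  J−j₁+j₂=4  j₁+j₂+J+1=11
(j₁±m₁, j₂±m₂, J±M) = (5,1,3,3,6,2)
P² = 124416/77
sum k=0..1:
  [0] +1/72 = 1/72
  [1] −1/96 = -1/96
S = 1/288
C² = P²·S² = 3/154 ; C = +0.139573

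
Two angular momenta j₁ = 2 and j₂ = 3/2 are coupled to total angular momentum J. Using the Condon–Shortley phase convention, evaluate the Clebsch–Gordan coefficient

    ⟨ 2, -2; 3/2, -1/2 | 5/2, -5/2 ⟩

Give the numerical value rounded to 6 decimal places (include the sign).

triangle: 1!×3!×2!/7! = 12/5040
(j±m)!: 0!×4!×1!×2!×0!×5! = 5760
prefactor² = (2J+1)×Δ×N² = 576/7
  k=1: −1/(1!×0!×3!×0!×0!×2!) = -1/12
Σ = -1/12  ⇒  CG² = 576/7×(-1/12)² = 4/7
CG = −√(4/7) = -0.755929

−√(4/7) ≈ -0.755929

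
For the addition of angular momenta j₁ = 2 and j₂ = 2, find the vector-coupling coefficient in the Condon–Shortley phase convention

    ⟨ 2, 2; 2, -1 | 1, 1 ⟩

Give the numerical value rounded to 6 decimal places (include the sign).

triangle: 3!×1!×1!/6! = 6/720
(j±m)!: 4!×0!×1!×3!×2!×0! = 288
prefactor² = (2J+1)×Δ×N² = 36/5
  k=0: +1/(0!×3!×0!×1!×1!×0!) = 1/6
Σ = 1/6  ⇒  CG² = 36/5×1/6² = 1/5
CG = +√(1/5) = +0.447214

+√(1/5) = +0.447214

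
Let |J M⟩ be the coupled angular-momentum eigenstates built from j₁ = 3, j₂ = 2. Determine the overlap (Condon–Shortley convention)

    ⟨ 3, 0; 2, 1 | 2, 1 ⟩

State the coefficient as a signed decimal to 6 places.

+0.534522

triangle: 3!·3!·1!/8! = 36/40320
(j±m)!: 3!·3!·3!·1!·3!·1! = 1296
prefactor² = (2J+1)·Δ·N² = 81/14
  k=2: +1/(2!·1!·1!·1!·2!·0!) = 1/4
  k=3: −1/(3!·0!·0!·0!·3!·1!) = -1/36
Σ = 2/9  ⇒  CG² = 81/14·2/9² = 2/7
CG = +√(2/7) = +0.534522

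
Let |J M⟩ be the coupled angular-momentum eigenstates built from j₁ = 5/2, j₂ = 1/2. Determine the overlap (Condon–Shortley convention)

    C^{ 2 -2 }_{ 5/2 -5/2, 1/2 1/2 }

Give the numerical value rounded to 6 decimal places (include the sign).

-0.912871  (= −√(5/6))

j₁+j₂−J=1  J+j₁−j₂=4  J−j₁+j₂=0  j₁+j₂+J+1=6
(j₁±m₁, j₂±m₂, J±M) = (0,5,1,0,0,4)
P² = 480
sum k=1..1:
  [1] −1/24 = -1/24
S = -1/24
C² = P²·S² = 5/6 ; C = -0.912871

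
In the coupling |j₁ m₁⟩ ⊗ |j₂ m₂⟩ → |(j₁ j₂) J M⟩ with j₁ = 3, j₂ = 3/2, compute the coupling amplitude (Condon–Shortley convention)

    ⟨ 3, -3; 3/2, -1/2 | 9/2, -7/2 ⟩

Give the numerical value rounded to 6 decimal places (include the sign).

+0.577350  (= +√(1/3))

triangle: 0!·6!·3!/10! = 4320/3628800
(j±m)!: 0!·6!·1!·2!·1!·8! = 58060800
prefactor² = (2J+1)·Δ·N² = 691200
  k=0: +1/(0!·0!·6!·1!·0!·2!) = 1/1440
Σ = 1/1440  ⇒  CG² = 691200·1/1440² = 1/3
CG = +√(1/3) = +0.577350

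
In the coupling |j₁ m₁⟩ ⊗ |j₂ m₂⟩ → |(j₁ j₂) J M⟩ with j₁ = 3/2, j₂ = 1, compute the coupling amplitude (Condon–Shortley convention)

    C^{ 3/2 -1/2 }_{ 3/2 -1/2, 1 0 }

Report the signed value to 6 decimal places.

j₁+j₂−J=1  J+j₁−j₂=2  J−j₁+j₂=1  j₁+j₂+J+1=5
(j₁±m₁, j₂±m₂, J±M) = (1,2,1,1,1,2)
P² = 4/15
sum k=0..1:
  [0] +1/2 = 1/2
  [1] −1/1 = -1
S = -1/2
C² = P²·S² = 1/15 ; C = -0.258199

-0.258199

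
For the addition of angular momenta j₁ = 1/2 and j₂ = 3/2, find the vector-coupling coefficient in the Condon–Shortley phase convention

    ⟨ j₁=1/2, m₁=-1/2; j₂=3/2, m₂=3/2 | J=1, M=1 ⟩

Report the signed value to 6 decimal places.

triangle: 1!*0!*2!/4! = 2/24
(j±m)!: 0!*1!*3!*0!*2!*0! = 12
prefactor² = (2J+1)*Δ*N² = 3
  k=1: −1/(1!*0!*0!*2!*0!*0!) = -1/2
Σ = -1/2  ⇒  CG² = 3*(-1/2)² = 3/4
CG = −√(3/4) = -0.866025

-0.866025  (= −√(3/4))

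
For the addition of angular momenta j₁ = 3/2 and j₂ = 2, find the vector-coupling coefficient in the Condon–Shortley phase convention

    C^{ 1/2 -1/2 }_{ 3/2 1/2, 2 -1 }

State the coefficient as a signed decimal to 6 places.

-0.547723

j₁+j₂−J=3  J+j₁−j₂=0  J−j₁+j₂=1  j₁+j₂+J+1=5
(j₁±m₁, j₂±m₂, J±M) = (2,1,1,3,0,1)
P² = 6/5
sum k=1..1:
  [1] −1/2 = -1/2
S = -1/2
C² = P²·S² = 3/10 ; C = -0.547723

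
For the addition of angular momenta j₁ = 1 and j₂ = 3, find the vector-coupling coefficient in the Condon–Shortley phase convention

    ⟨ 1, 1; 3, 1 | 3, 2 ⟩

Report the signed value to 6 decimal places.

+√(5/12) ≈ +0.645497

j₁+j₂−J=1  J+j₁−j₂=1  J−j₁+j₂=5  j₁+j₂+J+1=8
(j₁±m₁, j₂±m₂, J±M) = (2,0,4,2,5,1)
P² = 240
sum k=0..0:
  [0] +1/24 = 1/24
S = 1/24
C² = P²·S² = 5/12 ; C = +0.645497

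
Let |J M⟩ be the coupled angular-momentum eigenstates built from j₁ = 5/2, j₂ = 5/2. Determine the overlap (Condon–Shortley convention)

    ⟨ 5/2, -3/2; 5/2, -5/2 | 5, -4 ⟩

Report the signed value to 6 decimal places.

+√(1/2) = +0.707107

triangle: 0!·5!·5!/11! = 14400/39916800
(j±m)!: 1!·4!·0!·5!·1!·9! = 1045094400
prefactor² = (2J+1)·Δ·N² = 4147200
  k=0: +1/(0!·0!·4!·0!·1!·5!) = 1/2880
Σ = 1/2880  ⇒  CG² = 4147200·1/2880² = 1/2
CG = +√(1/2) = +0.707107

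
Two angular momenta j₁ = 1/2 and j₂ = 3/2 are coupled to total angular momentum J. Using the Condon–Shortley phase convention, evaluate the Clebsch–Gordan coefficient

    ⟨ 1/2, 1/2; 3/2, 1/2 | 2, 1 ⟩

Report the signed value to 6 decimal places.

j₁+j₂−J=0  J+j₁−j₂=1  J−j₁+j₂=3  j₁+j₂+J+1=5
(j₁±m₁, j₂±m₂, J±M) = (1,0,2,1,3,1)
P² = 3
sum k=0..0:
  [0] +1/2 = 1/2
S = 1/2
C² = P²·S² = 3/4 ; C = +0.866025

+√(3/4) ≈ +0.866025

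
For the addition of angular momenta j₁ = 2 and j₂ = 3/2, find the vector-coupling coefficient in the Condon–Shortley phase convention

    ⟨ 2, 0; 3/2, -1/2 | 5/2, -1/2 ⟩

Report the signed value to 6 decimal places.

+0.292770

triangle: 1!*3!*2!/7! = 12/5040
(j±m)!: 2!*2!*1!*2!*2!*3! = 96
prefactor² = (2J+1)*Δ*N² = 48/35
  k=0: +1/(0!*1!*2!*1!*1!*1!) = 1/2
  k=1: −1/(1!*0!*1!*0!*2!*2!) = -1/4
Σ = 1/4  ⇒  CG² = 48/35*1/4² = 3/35
CG = +√(3/35) = +0.292770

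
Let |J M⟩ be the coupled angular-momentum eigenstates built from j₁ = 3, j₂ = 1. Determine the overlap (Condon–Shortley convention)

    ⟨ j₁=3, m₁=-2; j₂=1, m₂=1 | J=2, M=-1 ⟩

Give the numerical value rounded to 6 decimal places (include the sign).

+0.690066

triangle: 2!×4!×0!/7! = 48/5040
(j±m)!: 1!×5!×2!×0!×1!×3! = 1440
prefactor² = (2J+1)×Δ×N² = 480/7
  k=2: +1/(2!×0!×3!×0!×1!×0!) = 1/12
Σ = 1/12  ⇒  CG² = 480/7×1/12² = 10/21
CG = +√(10/21) = +0.690066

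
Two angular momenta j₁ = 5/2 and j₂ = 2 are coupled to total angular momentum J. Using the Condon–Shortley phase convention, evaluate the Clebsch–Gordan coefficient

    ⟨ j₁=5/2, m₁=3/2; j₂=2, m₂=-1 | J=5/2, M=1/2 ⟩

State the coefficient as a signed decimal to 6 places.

+0.414039

j₁+j₂−J=2  J+j₁−j₂=3  J−j₁+j₂=2  j₁+j₂+J+1=8
(j₁±m₁, j₂±m₂, J±M) = (4,1,1,3,3,2)
P² = 216/35
sum k=0..1:
  [0] +1/4 = 1/4
  [1] −1/12 = -1/12
S = 1/6
C² = P²·S² = 6/35 ; C = +0.414039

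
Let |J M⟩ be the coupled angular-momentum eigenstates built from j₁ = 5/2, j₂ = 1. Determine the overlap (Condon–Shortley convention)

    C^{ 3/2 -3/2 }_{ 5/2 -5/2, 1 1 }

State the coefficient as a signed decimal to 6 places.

√[4·2!3!0!/6! · 0!5!2!0!0!3!] = √(96)
  +(−1)^2/∏(2,0,3,0,0,0)! = 1/12  (running 1/12)
⟨..|..⟩ = √(96)·(1/12) = +0.816497

+√(2/3) ≈ +0.816497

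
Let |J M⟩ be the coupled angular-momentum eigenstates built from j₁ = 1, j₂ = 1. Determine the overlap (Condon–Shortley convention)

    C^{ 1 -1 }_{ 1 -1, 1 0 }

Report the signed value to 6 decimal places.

−√(1/2) = -0.707107

j₁+j₂−J=1  J+j₁−j₂=1  J−j₁+j₂=1  j₁+j₂+J+1=4
(j₁±m₁, j₂±m₂, J±M) = (0,2,1,1,0,2)
P² = 1/2
sum k=1..1:
  [1] −1/1 = -1
S = -1
C² = P²·S² = 1/2 ; C = -0.707107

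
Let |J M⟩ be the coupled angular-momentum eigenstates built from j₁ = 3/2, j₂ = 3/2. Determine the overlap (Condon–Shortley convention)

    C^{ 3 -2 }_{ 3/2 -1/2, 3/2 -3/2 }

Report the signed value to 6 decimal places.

+0.707107

j₁+j₂−J=0  J+j₁−j₂=3  J−j₁+j₂=3  j₁+j₂+J+1=7
(j₁±m₁, j₂±m₂, J±M) = (1,2,0,3,1,5)
P² = 72
sum k=0..0:
  [0] +1/12 = 1/12
S = 1/12
C² = P²·S² = 1/2 ; C = +0.707107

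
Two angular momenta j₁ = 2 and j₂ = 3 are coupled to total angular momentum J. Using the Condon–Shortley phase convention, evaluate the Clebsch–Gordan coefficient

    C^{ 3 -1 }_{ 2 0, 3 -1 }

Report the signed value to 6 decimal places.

-0.387298  (= −√(3/20))

triangle: 2!×2!×4!/9! = 96/362880
(j±m)!: 2!×2!×2!×4!×2!×4! = 9216
prefactor² = (2J+1)×Δ×N² = 256/15
  k=0: +1/(0!×2!×2!×2!×0!×2!) = 1/16
  k=1: −1/(1!×1!×1!×1!×1!×3!) = -1/6
  k=2: +1/(2!×0!×0!×0!×2!×4!) = 1/96
Σ = -3/32  ⇒  CG² = 256/15×(-3/32)² = 3/20
CG = −√(3/20) = -0.387298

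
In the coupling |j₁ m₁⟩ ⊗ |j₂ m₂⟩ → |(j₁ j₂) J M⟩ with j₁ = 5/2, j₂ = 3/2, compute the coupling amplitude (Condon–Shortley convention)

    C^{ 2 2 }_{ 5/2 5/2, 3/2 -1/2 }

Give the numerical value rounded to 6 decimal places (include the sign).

+√(10/21) ≈ +0.690066

√[5·2!3!1!/7! · 5!0!1!2!4!0!] = √(480/7)
  +(−1)^0/∏(0,2,0,1,3,0)! = 1/12  (running 1/12)
⟨..|..⟩ = √(480/7)·(1/12) = +0.690066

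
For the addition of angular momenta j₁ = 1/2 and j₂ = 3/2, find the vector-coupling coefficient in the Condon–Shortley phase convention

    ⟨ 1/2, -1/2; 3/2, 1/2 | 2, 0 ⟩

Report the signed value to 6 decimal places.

j₁+j₂−J=0  J+j₁−j₂=1  J−j₁+j₂=3  j₁+j₂+J+1=5
(j₁±m₁, j₂±m₂, J±M) = (0,1,2,1,2,2)
P² = 2
sum k=0..0:
  [0] +1/2 = 1/2
S = 1/2
C² = P²·S² = 1/2 ; C = +0.707107

+0.707107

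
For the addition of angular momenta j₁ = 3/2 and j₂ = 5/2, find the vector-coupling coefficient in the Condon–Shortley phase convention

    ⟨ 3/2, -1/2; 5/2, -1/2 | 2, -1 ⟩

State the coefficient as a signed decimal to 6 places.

−√(25/84) ≈ -0.545545

j₁+j₂−J=2  J+j₁−j₂=1  J−j₁+j₂=3  j₁+j₂+J+1=7
(j₁±m₁, j₂±m₂, J±M) = (1,2,2,3,1,3)
P² = 12/7
sum k=1..2:
  [1] −1/2 = -1/2
  [2] +1/12 = 1/12
S = -5/12
C² = P²·S² = 25/84 ; C = -0.545545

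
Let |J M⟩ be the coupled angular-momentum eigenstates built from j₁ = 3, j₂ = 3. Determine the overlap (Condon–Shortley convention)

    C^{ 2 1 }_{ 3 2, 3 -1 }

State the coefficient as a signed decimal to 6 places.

-0.422577  (= −√(5/28))

√[5·4!2!2!/9! · 5!1!2!4!3!1!] = √(320/7)
  +(−1)^0/∏(0,4,1,2,1,0)! = 1/48  (running 1/48)
  +(−1)^1/∏(1,3,0,1,2,1)! = -1/12  (running -1/16)
⟨..|..⟩ = √(320/7)·(-1/16) = -0.422577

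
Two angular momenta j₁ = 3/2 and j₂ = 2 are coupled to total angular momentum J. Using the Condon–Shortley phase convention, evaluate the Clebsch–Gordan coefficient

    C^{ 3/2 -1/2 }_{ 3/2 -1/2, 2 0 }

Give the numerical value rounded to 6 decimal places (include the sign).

√[4·2!1!2!/6! · 1!2!2!2!1!2!] = √(16/45)
  +(−1)^1/∏(1,1,1,1,0,1)! = -1  (running -1)
  +(−1)^2/∏(2,0,0,0,1,2)! = 1/4  (running -3/4)
⟨..|..⟩ = √(16/45)·(-3/4) = -0.447214

-0.447214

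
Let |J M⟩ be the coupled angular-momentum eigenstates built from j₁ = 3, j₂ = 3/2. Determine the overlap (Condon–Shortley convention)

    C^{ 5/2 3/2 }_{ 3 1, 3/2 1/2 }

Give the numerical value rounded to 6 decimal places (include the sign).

-0.591608  (= −√(7/20))

triangle: 2!*4!*1!/8! = 48/40320
(j±m)!: 4!*2!*2!*1!*4!*1! = 2304
prefactor² = (2J+1)*Δ*N² = 576/35
  k=1: −1/(1!*1!*1!*1!*3!*0!) = -1/6
  k=2: +1/(2!*0!*0!*0!*4!*1!) = 1/48
Σ = -7/48  ⇒  CG² = 576/35*(-7/48)² = 7/20
CG = −√(7/20) = -0.591608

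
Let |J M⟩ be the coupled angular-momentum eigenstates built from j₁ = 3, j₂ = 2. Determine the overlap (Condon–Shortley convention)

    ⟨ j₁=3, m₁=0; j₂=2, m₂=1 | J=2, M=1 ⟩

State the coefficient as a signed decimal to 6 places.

j₁+j₂−J=3  J+j₁−j₂=3  J−j₁+j₂=1  j₁+j₂+J+1=8
(j₁±m₁, j₂±m₂, J±M) = (3,3,3,1,3,1)
P² = 81/14
sum k=2..3:
  [2] +1/4 = 1/4
  [3] −1/36 = -1/36
S = 2/9
C² = P²·S² = 2/7 ; C = +0.534522

+√(2/7) ≈ +0.534522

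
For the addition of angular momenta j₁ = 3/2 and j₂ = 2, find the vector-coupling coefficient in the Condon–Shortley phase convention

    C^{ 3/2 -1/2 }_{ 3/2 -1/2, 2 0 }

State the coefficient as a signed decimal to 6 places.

-0.447214  (= −√(1/5))

√[4·2!1!2!/6! · 1!2!2!2!1!2!] = √(16/45)
  +(−1)^1/∏(1,1,1,1,0,1)! = -1  (running -1)
  +(−1)^2/∏(2,0,0,0,1,2)! = 1/4  (running -3/4)
⟨..|..⟩ = √(16/45)·(-3/4) = -0.447214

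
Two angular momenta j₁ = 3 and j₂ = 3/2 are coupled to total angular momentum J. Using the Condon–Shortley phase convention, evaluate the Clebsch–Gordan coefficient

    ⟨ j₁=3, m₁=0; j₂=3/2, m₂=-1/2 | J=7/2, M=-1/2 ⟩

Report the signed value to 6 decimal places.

+√(2/21) ≈ +0.308607

√[8·1!5!2!/9! · 3!3!1!2!3!4!] = √(384/7)
  +(−1)^0/∏(0,1,3,1,2,1)! = 1/12  (running 1/12)
  +(−1)^1/∏(1,0,2,0,3,2)! = -1/24  (running 1/24)
⟨..|..⟩ = √(384/7)·(1/24) = +0.308607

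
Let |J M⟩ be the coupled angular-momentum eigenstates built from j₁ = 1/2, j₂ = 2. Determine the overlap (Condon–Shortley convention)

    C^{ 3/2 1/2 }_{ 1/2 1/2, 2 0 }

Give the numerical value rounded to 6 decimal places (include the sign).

+√(2/5) = +0.632456

j₁+j₂−J=1  J+j₁−j₂=0  J−j₁+j₂=3  j₁+j₂+J+1=5
(j₁±m₁, j₂±m₂, J±M) = (1,0,2,2,2,1)
P² = 8/5
sum k=0..0:
  [0] +1/2 = 1/2
S = 1/2
C² = P²·S² = 2/5 ; C = +0.632456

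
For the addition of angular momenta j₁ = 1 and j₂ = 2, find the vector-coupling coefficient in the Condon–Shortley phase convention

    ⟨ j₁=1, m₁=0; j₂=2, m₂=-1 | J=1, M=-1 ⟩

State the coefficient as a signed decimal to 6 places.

j₁+j₂−J=2  J+j₁−j₂=0  J−j₁+j₂=2  j₁+j₂+J+1=5
(j₁±m₁, j₂±m₂, J±M) = (1,1,1,3,0,2)
P² = 6/5
sum k=1..1:
  [1] −1/2 = -1/2
S = -1/2
C² = P²·S² = 3/10 ; C = -0.547723

-0.547723  (= −√(3/10))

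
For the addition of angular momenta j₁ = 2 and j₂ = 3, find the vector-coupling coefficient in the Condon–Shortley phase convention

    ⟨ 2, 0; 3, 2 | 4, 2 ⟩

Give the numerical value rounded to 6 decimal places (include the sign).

triangle: 1!×3!×5!/10! = 720/3628800
(j±m)!: 2!×2!×5!×1!×6!×2! = 691200
prefactor² = (2J+1)×Δ×N² = 8640/7
  k=0: +1/(0!×1!×2!×5!×1!×0!) = 1/240
  k=1: −1/(1!×0!×1!×4!×2!×1!) = -1/48
Σ = -1/60  ⇒  CG² = 8640/7×(-1/60)² = 12/35
CG = −√(12/35) = -0.585540

-0.585540  (= −√(12/35))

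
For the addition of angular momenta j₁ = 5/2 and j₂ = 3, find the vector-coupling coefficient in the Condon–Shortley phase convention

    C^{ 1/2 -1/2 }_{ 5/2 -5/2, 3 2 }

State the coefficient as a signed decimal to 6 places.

triangle: 5!×0!×1!/7! = 120/5040
(j±m)!: 0!×5!×5!×1!×0!×1! = 14400
prefactor² = (2J+1)×Δ×N² = 4800/7
  k=5: −1/(5!×0!×0!×0!×0!×1!) = -1/120
Σ = -1/120  ⇒  CG² = 4800/7×(-1/120)² = 1/21
CG = −√(1/21) = -0.218218

−√(1/21) ≈ -0.218218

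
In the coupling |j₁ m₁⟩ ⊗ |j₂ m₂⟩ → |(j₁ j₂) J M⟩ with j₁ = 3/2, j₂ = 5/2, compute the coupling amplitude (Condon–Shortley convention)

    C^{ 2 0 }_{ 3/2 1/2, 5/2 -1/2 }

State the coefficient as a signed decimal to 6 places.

−√(1/14) ≈ -0.267261

√[5·2!1!3!/7! · 2!1!2!3!2!2!] = √(8/7)
  +(−1)^0/∏(0,2,1,2,0,1)! = 1/4  (running 1/4)
  +(−1)^1/∏(1,1,0,1,1,2)! = -1/2  (running -1/4)
⟨..|..⟩ = √(8/7)·(-1/4) = -0.267261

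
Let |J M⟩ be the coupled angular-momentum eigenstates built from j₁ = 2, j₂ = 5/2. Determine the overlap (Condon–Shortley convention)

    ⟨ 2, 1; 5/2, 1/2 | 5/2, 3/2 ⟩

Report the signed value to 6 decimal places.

−√(6/35) = -0.414039

j₁+j₂−J=2  J+j₁−j₂=2  J−j₁+j₂=3  j₁+j₂+J+1=8
(j₁±m₁, j₂±m₂, J±M) = (3,1,3,2,4,1)
P² = 216/35
sum k=0..1:
  [0] +1/12 = 1/12
  [1] −1/4 = -1/4
S = -1/6
C² = P²·S² = 6/35 ; C = -0.414039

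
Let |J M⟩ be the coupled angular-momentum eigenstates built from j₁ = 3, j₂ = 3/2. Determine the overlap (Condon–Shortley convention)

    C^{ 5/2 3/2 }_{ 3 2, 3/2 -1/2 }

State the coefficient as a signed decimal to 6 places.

+0.267261  (= +√(1/14))

j₁+j₂−J=2  J+j₁−j₂=4  J−j₁+j₂=1  j₁+j₂+J+1=8
(j₁±m₁, j₂±m₂, J±M) = (5,1,1,2,4,1)
P² = 288/7
sum k=0..1:
  [0] +1/12 = 1/12
  [1] −1/24 = -1/24
S = 1/24
C² = P²·S² = 1/14 ; C = +0.267261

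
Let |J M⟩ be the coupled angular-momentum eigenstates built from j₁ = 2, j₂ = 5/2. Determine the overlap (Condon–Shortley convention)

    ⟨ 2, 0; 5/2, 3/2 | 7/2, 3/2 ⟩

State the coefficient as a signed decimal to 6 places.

triangle: 1!*3!*4!/9! = 144/362880
(j±m)!: 2!*2!*4!*1!*5!*2! = 23040
prefactor² = (2J+1)*Δ*N² = 512/7
  k=0: +1/(0!*1!*2!*4!*1!*0!) = 1/48
  k=1: −1/(1!*0!*1!*3!*2!*1!) = -1/12
Σ = -1/16  ⇒  CG² = 512/7*(-1/16)² = 2/7
CG = −√(2/7) = -0.534522

−√(2/7) ≈ -0.534522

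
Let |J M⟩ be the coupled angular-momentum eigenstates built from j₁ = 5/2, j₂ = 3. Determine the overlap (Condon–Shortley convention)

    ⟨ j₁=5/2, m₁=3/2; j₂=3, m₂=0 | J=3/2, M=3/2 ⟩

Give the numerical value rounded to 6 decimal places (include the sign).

-0.414039  (= −√(6/35))

√[4·4!1!2!/8! · 4!1!3!3!3!0!] = √(864/35)
  +(−1)^1/∏(1,3,0,2,1,0)! = -1/12  (running -1/12)
⟨..|..⟩ = √(864/35)·(-1/12) = -0.414039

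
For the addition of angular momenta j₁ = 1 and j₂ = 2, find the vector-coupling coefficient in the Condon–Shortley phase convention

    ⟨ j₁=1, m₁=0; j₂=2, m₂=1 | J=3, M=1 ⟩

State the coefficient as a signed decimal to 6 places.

triangle: 0!*2!*4!/7! = 48/5040
(j±m)!: 1!*1!*3!*1!*4!*2! = 288
prefactor² = (2J+1)*Δ*N² = 96/5
  k=0: +1/(0!*0!*1!*3!*1!*1!) = 1/6
Σ = 1/6  ⇒  CG² = 96/5*1/6² = 8/15
CG = +√(8/15) = +0.730297

+√(8/15) = +0.730297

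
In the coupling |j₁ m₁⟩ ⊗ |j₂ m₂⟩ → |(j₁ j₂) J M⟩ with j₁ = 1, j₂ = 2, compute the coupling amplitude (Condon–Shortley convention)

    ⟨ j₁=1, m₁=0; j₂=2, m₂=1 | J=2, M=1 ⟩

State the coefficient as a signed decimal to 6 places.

-0.408248

triangle: 1!·1!·3!/6! = 6/720
(j±m)!: 1!·1!·3!·1!·3!·1! = 36
prefactor² = (2J+1)·Δ·N² = 3/2
  k=0: +1/(0!·1!·1!·3!·0!·0!) = 1/6
  k=1: −1/(1!·0!·0!·2!·1!·1!) = -1/2
Σ = -1/3  ⇒  CG² = 3/2·(-1/3)² = 1/6
CG = −√(1/6) = -0.408248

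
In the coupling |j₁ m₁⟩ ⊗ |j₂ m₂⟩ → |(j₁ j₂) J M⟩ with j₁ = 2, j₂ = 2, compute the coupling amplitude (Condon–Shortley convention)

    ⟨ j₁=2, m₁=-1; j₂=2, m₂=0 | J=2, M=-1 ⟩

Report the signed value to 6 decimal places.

-0.267261  (= −√(1/14))

√[5·2!2!2!/7! · 1!3!2!2!1!3!] = √(8/7)
  +(−1)^1/∏(1,1,2,1,0,1)! = -1/2  (running -1/2)
  +(−1)^2/∏(2,0,1,0,1,2)! = 1/4  (running -1/4)
⟨..|..⟩ = √(8/7)·(-1/4) = -0.267261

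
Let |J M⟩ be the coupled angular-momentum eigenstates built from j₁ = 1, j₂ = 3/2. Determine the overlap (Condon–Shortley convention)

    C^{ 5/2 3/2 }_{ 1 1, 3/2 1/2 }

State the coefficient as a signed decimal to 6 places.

+√(3/5) = +0.774597

triangle: 0!*2!*3!/6! = 12/720
(j±m)!: 2!*0!*2!*1!*4!*1! = 96
prefactor² = (2J+1)*Δ*N² = 48/5
  k=0: +1/(0!*0!*0!*2!*2!*1!) = 1/4
Σ = 1/4  ⇒  CG² = 48/5*1/4² = 3/5
CG = +√(3/5) = +0.774597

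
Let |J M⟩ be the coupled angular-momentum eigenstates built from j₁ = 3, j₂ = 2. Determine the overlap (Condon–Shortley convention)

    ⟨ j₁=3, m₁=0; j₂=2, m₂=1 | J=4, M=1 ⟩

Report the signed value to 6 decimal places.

−√(3/14) = -0.462910

√[9·1!5!3!/10! · 3!3!3!1!5!3!] = √(1944/7)
  +(−1)^0/∏(0,1,3,3,2,0)! = 1/72  (running 1/72)
  +(−1)^1/∏(1,0,2,2,3,1)! = -1/24  (running -1/36)
⟨..|..⟩ = √(1944/7)·(-1/36) = -0.462910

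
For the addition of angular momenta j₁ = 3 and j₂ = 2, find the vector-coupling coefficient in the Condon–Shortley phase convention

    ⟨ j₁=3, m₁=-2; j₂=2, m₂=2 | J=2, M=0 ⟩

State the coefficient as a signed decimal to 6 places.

j₁+j₂−J=3  J+j₁−j₂=3  J−j₁+j₂=1  j₁+j₂+J+1=8
(j₁±m₁, j₂±m₂, J±M) = (1,5,4,0,2,2)
P² = 360/7
sum k=3..3:
  [3] −1/12 = -1/12
S = -1/12
C² = P²·S² = 5/14 ; C = -0.597614

−√(5/14) = -0.597614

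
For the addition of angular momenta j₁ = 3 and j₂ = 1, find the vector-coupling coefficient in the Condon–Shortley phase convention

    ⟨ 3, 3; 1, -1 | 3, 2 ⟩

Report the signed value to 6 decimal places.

+0.500000  (= +√(1/4))

triangle: 1!×5!×1!/8! = 120/40320
(j±m)!: 6!×0!×0!×2!×5!×1! = 172800
prefactor² = (2J+1)×Δ×N² = 3600
  k=0: +1/(0!×1!×0!×0!×5!×1!) = 1/120
Σ = 1/120  ⇒  CG² = 3600×1/120² = 1/4
CG = +√(1/4) = +0.500000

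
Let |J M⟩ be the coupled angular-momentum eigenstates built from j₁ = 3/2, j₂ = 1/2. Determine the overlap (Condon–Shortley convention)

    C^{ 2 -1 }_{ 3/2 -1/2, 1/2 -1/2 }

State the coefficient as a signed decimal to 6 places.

+0.866025

√[5·0!3!1!/5! · 1!2!0!1!1!3!] = √(3)
  +(−1)^0/∏(0,0,2,0,1,1)! = 1/2  (running 1/2)
⟨..|..⟩ = √(3)·(1/2) = +0.866025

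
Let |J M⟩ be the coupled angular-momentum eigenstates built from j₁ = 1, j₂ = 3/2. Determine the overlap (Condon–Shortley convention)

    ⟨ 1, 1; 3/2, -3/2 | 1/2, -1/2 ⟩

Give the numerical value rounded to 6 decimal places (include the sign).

+√(1/2) = +0.707107

√[2·2!0!1!/4! · 2!0!0!3!0!1!] = √(2)
  +(−1)^0/∏(0,2,0,0,0,1)! = 1/2  (running 1/2)
⟨..|..⟩ = √(2)·(1/2) = +0.707107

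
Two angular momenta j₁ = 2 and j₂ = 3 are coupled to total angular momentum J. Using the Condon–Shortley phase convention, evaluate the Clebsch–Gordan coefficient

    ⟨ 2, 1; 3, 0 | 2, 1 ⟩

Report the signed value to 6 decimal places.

−√(2/7) ≈ -0.534522

√[5·3!1!3!/8! · 3!1!3!3!3!1!] = √(81/14)
  +(−1)^0/∏(0,3,1,3,0,0)! = 1/36  (running 1/36)
  +(−1)^1/∏(1,2,0,2,1,1)! = -1/4  (running -2/9)
⟨..|..⟩ = √(81/14)·(-2/9) = -0.534522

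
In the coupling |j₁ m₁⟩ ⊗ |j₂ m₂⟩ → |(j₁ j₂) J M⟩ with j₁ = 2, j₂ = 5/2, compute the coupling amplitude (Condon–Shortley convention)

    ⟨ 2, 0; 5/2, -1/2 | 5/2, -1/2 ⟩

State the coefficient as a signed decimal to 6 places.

-0.478091  (= −√(8/35))

triangle: 2!×2!×3!/8! = 24/40320
(j±m)!: 2!×2!×2!×3!×2!×3! = 576
prefactor² = (2J+1)×Δ×N² = 72/35
  k=0: +1/(0!×2!×2!×2!×0!×1!) = 1/8
  k=1: −1/(1!×1!×1!×1!×1!×2!) = -1/2
  k=2: +1/(2!×0!×0!×0!×2!×3!) = 1/24
Σ = -1/3  ⇒  CG² = 72/35×(-1/3)² = 8/35
CG = −√(8/35) = -0.478091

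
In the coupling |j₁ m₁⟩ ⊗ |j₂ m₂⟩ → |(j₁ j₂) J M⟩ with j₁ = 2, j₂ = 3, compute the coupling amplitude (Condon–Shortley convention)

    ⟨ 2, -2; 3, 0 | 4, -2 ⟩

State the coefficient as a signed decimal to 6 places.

triangle: 1!·3!·5!/10! = 720/3628800
(j±m)!: 0!·4!·3!·3!·2!·6! = 1244160
prefactor² = (2J+1)·Δ·N² = 15552/7
  k=1: −1/(1!·0!·3!·2!·0!·3!) = -1/72
Σ = -1/72  ⇒  CG² = 15552/7·(-1/72)² = 3/7
CG = −√(3/7) = -0.654654

−√(3/7) ≈ -0.654654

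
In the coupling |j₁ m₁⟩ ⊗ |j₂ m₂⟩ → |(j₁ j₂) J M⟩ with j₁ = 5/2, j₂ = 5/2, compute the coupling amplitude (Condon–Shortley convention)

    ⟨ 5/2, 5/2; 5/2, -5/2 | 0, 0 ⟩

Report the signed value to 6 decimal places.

√[1·5!0!0!/6! · 5!0!0!5!0!0!] = √(2400)
  +(−1)^0/∏(0,5,0,0,0,0)! = 1/120  (running 1/120)
⟨..|..⟩ = √(2400)·(1/120) = +0.408248

+0.408248  (= +√(1/6))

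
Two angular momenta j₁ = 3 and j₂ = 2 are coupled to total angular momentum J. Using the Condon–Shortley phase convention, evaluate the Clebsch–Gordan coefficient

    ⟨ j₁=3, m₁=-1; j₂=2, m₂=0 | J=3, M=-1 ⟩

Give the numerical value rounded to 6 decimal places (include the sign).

√[7·2!4!2!/9! · 2!4!2!2!2!4!] = √(256/15)
  +(−1)^0/∏(0,2,4,2,0,0)! = 1/96  (running 1/96)
  +(−1)^1/∏(1,1,3,1,1,1)! = -1/6  (running -5/32)
  +(−1)^2/∏(2,0,2,0,2,2)! = 1/16  (running -3/32)
⟨..|..⟩ = √(256/15)·(-3/32) = -0.387298

−√(3/20) = -0.387298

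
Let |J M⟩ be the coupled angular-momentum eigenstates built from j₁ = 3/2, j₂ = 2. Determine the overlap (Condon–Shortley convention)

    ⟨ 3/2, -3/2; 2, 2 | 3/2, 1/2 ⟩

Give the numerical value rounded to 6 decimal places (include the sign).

√[4·2!1!2!/6! · 0!3!4!0!2!1!] = √(32/5)
  +(−1)^2/∏(2,0,1,2,0,0)! = 1/4  (running 1/4)
⟨..|..⟩ = √(32/5)·(1/4) = +0.632456

+√(2/5) = +0.632456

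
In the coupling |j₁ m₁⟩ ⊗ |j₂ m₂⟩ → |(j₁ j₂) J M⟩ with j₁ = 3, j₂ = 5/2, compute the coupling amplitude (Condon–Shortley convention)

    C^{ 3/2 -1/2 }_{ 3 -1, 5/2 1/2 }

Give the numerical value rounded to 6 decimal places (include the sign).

√[4·4!2!1!/8! · 2!4!3!2!1!2!] = √(192/35)
  +(−1)^2/∏(2,2,2,1,0,0)! = 1/8  (running 1/8)
  +(−1)^3/∏(3,1,1,0,1,1)! = -1/6  (running -1/24)
⟨..|..⟩ = √(192/35)·(-1/24) = -0.097590

−√(1/105) = -0.097590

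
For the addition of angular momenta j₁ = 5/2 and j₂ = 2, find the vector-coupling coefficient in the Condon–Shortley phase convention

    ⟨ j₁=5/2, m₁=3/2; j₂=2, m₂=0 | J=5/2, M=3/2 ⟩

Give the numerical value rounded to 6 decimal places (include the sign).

−√(1/70) ≈ -0.119523

triangle: 2!·3!·2!/8! = 24/40320
(j±m)!: 4!·1!·2!·2!·4!·1! = 2304
prefactor² = (2J+1)·Δ·N² = 288/35
  k=0: +1/(0!·2!·1!·2!·2!·0!) = 1/8
  k=1: −1/(1!·1!·0!·1!·3!·1!) = -1/6
Σ = -1/24  ⇒  CG² = 288/35·(-1/24)² = 1/70
CG = −√(1/70) = -0.119523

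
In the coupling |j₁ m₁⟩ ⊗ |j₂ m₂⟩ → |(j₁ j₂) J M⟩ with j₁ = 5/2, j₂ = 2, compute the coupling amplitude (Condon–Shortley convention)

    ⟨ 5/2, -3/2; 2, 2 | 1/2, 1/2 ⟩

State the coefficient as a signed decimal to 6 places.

+√(1/15) ≈ +0.258199

j₁+j₂−J=4  J+j₁−j₂=1  J−j₁+j₂=0  j₁+j₂+J+1=6
(j₁±m₁, j₂±m₂, J±M) = (1,4,4,0,1,0)
P² = 192/5
sum k=4..4:
  [4] +1/24 = 1/24
S = 1/24
C² = P²·S² = 1/15 ; C = +0.258199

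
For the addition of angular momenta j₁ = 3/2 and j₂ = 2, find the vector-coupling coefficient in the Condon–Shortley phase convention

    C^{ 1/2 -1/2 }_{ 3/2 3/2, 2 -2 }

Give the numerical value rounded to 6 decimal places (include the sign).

+√(2/5) = +0.632456

j₁+j₂−J=3  J+j₁−j₂=0  J−j₁+j₂=1  j₁+j₂+J+1=5
(j₁±m₁, j₂±m₂, J±M) = (3,0,0,4,0,1)
P² = 72/5
sum k=0..0:
  [0] +1/6 = 1/6
S = 1/6
C² = P²·S² = 2/5 ; C = +0.632456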